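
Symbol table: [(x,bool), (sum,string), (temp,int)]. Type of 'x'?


Lookup 'x' → type bool


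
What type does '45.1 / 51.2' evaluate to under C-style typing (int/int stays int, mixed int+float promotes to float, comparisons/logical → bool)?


Operand types: float / float
Rule: mixed int/float promotes to float; int/int stays int
Result type: float


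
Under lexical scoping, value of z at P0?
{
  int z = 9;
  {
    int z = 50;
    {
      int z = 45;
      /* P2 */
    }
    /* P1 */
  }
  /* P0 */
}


z declared in the same block as P0
z = 9


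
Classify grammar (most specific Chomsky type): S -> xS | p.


Right-linear: every RHS is a terminal or a terminal followed by one nonterminal
Classification: Type 3 (Regular)


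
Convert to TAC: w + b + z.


Break into single-operator statements:
t1 = w + b
t2 = t1 + z


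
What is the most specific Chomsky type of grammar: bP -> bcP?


LHS has context (more than one symbol) and |LHS| ≤ |RHS|
Classification: Type 1 (Context-Sensitive)


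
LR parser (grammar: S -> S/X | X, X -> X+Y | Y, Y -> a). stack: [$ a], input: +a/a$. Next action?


'a' on top is the handle for Y -> a
Action: reduce (Y -> a)


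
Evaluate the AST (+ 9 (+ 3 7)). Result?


Evaluate inner: (+ 3 7) = 10
Evaluate root: (+ 9 10) = 19
Result: 19


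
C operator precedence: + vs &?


'+' is additive (level 9); '&' is bitwise AND (level 5)
Higher level binds tighter
'+' has higher precedence than '&'


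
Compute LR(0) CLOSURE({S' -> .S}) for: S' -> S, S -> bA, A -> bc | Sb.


Start: S' -> .S
For each item with dot before a nonterminal B, add B -> .γ for every B-production
Closure: [S' -> .S, S -> .bA]


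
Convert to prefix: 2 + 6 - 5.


left-to-right (same/higher precedence on left): tree is (- (+ 2 6) 5)
Prefix: - + 2 6 5


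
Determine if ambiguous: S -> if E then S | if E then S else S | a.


dangling else: 'if E then if E then a else a' parses two ways
Ambiguous


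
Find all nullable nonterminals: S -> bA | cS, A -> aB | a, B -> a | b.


A nonterminal is nullable iff some alternative derives ε (directly, or every symbol in it is nullable)
Nullable: {}


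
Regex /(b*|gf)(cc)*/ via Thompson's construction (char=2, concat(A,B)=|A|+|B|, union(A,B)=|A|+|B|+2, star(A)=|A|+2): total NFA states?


Syntax tree has 5 char leaf(s), 1 union(s), 2 star(s)
chars contribute 5×2 = 10; each union adds +2; each star adds +2
Total: 10 + 2 + 4 = 16 states


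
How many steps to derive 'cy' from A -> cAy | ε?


Derivation: A => cAy => cy
Steps: 2


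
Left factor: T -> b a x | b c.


Common prefix: 'b'
Factored: T -> b T', T' -> a x | c


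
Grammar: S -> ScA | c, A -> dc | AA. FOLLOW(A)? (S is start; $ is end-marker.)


$ ∈ FOLLOW(S). For each A -> αBβ: add FIRST(β)\{ε} to FOLLOW(B); if β nullable, add FOLLOW(A).
FOLLOW(A) = {$, c, d}


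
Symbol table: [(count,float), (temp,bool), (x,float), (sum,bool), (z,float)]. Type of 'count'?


Lookup 'count' → type float


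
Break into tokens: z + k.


Scan left to right, longest-match per lexeme
Tokens: ID(z), OP(+), ID(k)


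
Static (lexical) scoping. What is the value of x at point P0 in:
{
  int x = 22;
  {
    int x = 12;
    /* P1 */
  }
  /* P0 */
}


x declared in the same block as P0
x = 22


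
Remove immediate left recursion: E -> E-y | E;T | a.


Left-recursive alternatives: E-y, E;T; non-recursive: a
Introduce E': E -> aE', E' -> -yE' | ;TE' | ε


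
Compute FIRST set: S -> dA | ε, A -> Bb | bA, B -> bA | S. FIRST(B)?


Per alternative of B: FIRST(bA) = {b}; FIRST(S) = {d, ε}
FIRST(B) = {b, d, ε}


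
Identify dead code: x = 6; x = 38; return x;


first assignment to x is overwritten before any read
Dead: 'x = 6'


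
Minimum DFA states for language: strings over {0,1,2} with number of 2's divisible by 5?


Track (count of 2) mod 5: states 0..4, accept at 0
Minimal DFA: 5 states


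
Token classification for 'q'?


Pattern: letter/underscore followed by alphanumerics, not a keyword
Type: IDENTIFIER


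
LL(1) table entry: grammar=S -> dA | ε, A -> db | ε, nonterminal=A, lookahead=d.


For [A, d]: 'd' ∈ FIRST(db)
Entry: A -> db


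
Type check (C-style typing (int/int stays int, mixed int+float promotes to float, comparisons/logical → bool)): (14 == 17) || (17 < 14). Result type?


Operand types: bool || bool
Rule: logical operators take bool operands and yield bool
Result type: bool


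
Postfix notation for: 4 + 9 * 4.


* has higher precedence, evaluate 9*4 first
Postfix: 4 9 4 * +


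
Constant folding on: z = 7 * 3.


7 * 3 = 21 at compile time
Optimized: z = 21


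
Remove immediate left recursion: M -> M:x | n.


Left-recursive alternatives: M:x; non-recursive: n
Introduce M': M -> nM', M' -> :xM' | ε


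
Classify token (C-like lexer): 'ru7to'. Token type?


Pattern: letter/underscore followed by alphanumerics, not a keyword
Type: IDENTIFIER


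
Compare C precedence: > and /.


'/' is multiplicative (level 10); '>' is relational (level 7)
Higher level binds tighter
'/' has higher precedence than '>'


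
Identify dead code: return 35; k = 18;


statement follows a return and is unreachable
Dead: 'k = 18'


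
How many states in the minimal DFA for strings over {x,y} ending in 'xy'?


Track the longest suffix of input matching a prefix of 'xy': 3 classes (prefixes of length 0..2)
Minimal DFA: 3 states


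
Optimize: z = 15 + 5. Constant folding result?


15 + 5 = 20 at compile time
Optimized: z = 20


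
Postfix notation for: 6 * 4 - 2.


Left to right (same or higher precedence on left)
Postfix: 6 4 * 2 -


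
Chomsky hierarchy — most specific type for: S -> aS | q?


Right-linear: every RHS is a terminal or a terminal followed by one nonterminal
Classification: Type 3 (Regular)


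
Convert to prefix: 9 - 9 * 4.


'*' binds tighter: tree is (- 9 (* 9 4))
Prefix: - 9 * 9 4


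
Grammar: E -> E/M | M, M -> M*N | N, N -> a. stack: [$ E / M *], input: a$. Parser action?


no handle; shift 'a'
Action: shift


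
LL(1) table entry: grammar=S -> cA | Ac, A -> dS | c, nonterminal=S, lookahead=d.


For [S, d]: 'd' ∈ FIRST(Ac)
Entry: S -> Ac


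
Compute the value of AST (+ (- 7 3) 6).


Evaluate inner: (- 7 3) = 4
Evaluate root: (+ 4 6) = 10
Result: 10


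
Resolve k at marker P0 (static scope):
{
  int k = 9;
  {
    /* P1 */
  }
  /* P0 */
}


k declared in the same block as P0
k = 9


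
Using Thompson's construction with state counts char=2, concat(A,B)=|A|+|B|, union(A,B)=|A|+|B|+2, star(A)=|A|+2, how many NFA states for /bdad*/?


Syntax tree has 4 char leaf(s), 0 union(s), 1 star(s)
chars contribute 4×2 = 8; each union adds +2; each star adds +2
Total: 8 + 0 + 2 = 10 states


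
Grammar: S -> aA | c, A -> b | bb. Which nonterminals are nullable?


A nonterminal is nullable iff some alternative derives ε (directly, or every symbol in it is nullable)
Nullable: {}


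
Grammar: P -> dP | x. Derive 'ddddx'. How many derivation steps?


Derivation: P => dP => ddP => dddP => ddddP => ddddx
Steps: 5


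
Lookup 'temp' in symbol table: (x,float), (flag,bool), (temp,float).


Lookup 'temp' → type float


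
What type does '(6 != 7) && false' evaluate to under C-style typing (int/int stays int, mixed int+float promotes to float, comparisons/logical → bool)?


Operand types: bool && bool
Rule: logical operators take bool operands and yield bool
Result type: bool


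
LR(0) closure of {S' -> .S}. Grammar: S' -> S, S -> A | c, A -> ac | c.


Start: S' -> .S
For each item with dot before a nonterminal B, add B -> .γ for every B-production
Closure: [S' -> .S, S -> .A, S -> .c, A -> .ac, A -> .c]


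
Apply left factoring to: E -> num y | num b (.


Common prefix: 'num'
Factored: E -> num E', E' -> y | b (


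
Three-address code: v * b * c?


Break into single-operator statements:
t1 = v * b
t2 = t1 * c


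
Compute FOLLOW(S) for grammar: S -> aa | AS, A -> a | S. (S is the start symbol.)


$ ∈ FOLLOW(S). For each A -> αBβ: add FIRST(β)\{ε} to FOLLOW(B); if β nullable, add FOLLOW(A).
FOLLOW(S) = {$, a}


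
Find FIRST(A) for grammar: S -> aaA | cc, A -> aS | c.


Per alternative of A: FIRST(aS) = {a}; FIRST(c) = {c}
FIRST(A) = {a, c}


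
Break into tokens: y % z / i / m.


Scan left to right, longest-match per lexeme
Tokens: ID(y), OP(%), ID(z), OP(/), ID(i), OP(/), ID(m)


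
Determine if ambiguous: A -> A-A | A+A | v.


'v-v+v' has two parse trees (no precedence encoded between - and +)
Ambiguous


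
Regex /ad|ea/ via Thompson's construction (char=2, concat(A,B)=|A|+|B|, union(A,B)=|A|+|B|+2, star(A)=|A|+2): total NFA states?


Syntax tree has 4 char leaf(s), 1 union(s), 0 star(s)
chars contribute 4×2 = 8; each union adds +2; each star adds +2
Total: 8 + 2 + 0 = 10 states


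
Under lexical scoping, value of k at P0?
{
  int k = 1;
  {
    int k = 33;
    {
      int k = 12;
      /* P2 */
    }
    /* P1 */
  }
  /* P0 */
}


k declared in the same block as P0
k = 1


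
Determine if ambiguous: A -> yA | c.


right-linear, alternatives start with distinct terminals 'y' vs 'c': unique leftmost derivation
Unambiguous


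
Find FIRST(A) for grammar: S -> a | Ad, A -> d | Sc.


Per alternative of A: FIRST(d) = {d}; FIRST(Sc) = {a, d}
FIRST(A) = {a, d}


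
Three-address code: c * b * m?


Break into single-operator statements:
t1 = c * b
t2 = t1 * m


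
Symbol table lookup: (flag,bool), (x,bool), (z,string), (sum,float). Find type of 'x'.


Lookup 'x' → type bool


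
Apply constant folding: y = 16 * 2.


16 * 2 = 32 at compile time
Optimized: y = 32


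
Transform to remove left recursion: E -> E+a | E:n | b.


Left-recursive alternatives: E+a, E:n; non-recursive: b
Introduce E': E -> bE', E' -> +aE' | :nE' | ε


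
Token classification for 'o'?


Pattern: letter/underscore followed by alphanumerics, not a keyword
Type: IDENTIFIER


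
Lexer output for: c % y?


Scan left to right, longest-match per lexeme
Tokens: ID(c), OP(%), ID(y)


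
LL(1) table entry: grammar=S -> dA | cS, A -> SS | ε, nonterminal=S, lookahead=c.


For [S, c]: 'c' ∈ FIRST(cS)
Entry: S -> cS


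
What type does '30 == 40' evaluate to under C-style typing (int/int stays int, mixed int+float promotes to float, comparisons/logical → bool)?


Operand types: int == int
Rule: comparison yields bool
Result type: bool


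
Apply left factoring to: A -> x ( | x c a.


Common prefix: 'x'
Factored: A -> x A', A' -> ( | c a


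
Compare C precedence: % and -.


'%' is multiplicative (level 10); '-' is additive (level 9)
Higher level binds tighter
'%' has higher precedence than '-'


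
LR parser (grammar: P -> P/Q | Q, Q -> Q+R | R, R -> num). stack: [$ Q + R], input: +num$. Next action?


handle 'Q+R' on top
Action: reduce (Q -> Q+R)


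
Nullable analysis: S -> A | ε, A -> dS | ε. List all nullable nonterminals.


A nonterminal is nullable iff some alternative derives ε (directly, or every symbol in it is nullable)
Nullable: {A, S}


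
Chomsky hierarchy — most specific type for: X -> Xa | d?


Left-linear: every RHS is a terminal or one nonterminal followed by a terminal
Classification: Type 3 (Regular)


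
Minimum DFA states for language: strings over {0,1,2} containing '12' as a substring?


KMP-style automaton: 2 progress states + 1 absorbing accept = 3
Minimal DFA: 3 states


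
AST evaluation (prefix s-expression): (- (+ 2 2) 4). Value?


Evaluate inner: (+ 2 2) = 4
Evaluate root: (- 4 4) = 0
Result: 0


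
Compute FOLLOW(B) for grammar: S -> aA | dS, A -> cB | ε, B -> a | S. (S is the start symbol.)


$ ∈ FOLLOW(S). For each A -> αBβ: add FIRST(β)\{ε} to FOLLOW(B); if β nullable, add FOLLOW(A).
FOLLOW(B) = {$}


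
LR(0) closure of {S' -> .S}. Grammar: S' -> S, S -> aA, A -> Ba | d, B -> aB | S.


Start: S' -> .S
For each item with dot before a nonterminal B, add B -> .γ for every B-production
Closure: [S' -> .S, S -> .aA]


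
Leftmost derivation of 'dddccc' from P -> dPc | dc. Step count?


Derivation: P => dPc => ddPcc => dddccc
Steps: 3


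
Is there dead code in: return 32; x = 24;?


statement follows a return and is unreachable
Dead: 'x = 24'


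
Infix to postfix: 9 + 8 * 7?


* has higher precedence, evaluate 8*7 first
Postfix: 9 8 7 * +


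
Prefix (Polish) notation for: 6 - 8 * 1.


'*' binds tighter: tree is (- 6 (* 8 1))
Prefix: - 6 * 8 1


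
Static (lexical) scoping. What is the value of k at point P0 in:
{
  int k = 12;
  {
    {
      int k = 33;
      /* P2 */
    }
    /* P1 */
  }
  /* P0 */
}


k declared in the same block as P0
k = 12


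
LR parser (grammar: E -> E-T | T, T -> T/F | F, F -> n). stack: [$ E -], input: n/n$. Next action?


no handle ('E-' is not any RHS); shift 'n'
Action: shift


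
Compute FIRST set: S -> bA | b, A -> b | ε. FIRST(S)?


Per alternative of S: FIRST(bA) = {b}; FIRST(b) = {b}
FIRST(S) = {b}


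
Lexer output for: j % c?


Scan left to right, longest-match per lexeme
Tokens: ID(j), OP(%), ID(c)


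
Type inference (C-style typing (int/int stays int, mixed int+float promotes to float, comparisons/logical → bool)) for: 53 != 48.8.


Operand types: int != float
Rule: comparison yields bool
Result type: bool


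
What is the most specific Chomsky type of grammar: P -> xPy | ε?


Single nonterminal LHS, but x^n y^n is not regular
Classification: Type 2 (Context-Free)


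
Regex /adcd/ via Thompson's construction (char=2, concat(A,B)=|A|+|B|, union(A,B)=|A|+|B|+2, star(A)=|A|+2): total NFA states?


Syntax tree has 4 char leaf(s), 0 union(s), 0 star(s)
chars contribute 4×2 = 8; each union adds +2; each star adds +2
Total: 8 + 0 + 0 = 8 states


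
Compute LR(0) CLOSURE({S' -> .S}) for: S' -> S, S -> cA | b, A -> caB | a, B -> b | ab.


Start: S' -> .S
For each item with dot before a nonterminal B, add B -> .γ for every B-production
Closure: [S' -> .S, S -> .cA, S -> .b]


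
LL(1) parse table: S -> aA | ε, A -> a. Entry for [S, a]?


For [S, a]: 'a' ∈ FIRST(aA)
Entry: S -> aA


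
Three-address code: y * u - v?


Break into single-operator statements:
t1 = y * u
t2 = t1 - v


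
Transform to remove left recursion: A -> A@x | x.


Left-recursive alternatives: A@x; non-recursive: x
Introduce A': A -> xA', A' -> @xA' | ε


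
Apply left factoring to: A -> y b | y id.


Common prefix: 'y'
Factored: A -> y A', A' -> b | id


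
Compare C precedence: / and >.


'/' is multiplicative (level 10); '>' is relational (level 7)
Higher level binds tighter
'/' has higher precedence than '>'


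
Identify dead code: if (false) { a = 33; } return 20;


condition is constant false, so the whole block is unreachable
Dead: 'if (false) { a = 33; }'


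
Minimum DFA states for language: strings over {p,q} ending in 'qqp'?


Track the longest suffix of input matching a prefix of 'qqp': 4 classes (prefixes of length 0..3)
Minimal DFA: 4 states


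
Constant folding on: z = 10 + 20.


10 + 20 = 30 at compile time
Optimized: z = 30


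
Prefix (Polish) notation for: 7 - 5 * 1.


'*' binds tighter: tree is (- 7 (* 5 1))
Prefix: - 7 * 5 1


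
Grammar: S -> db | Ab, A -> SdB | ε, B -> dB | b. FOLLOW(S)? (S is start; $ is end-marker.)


$ ∈ FOLLOW(S). For each A -> αBβ: add FIRST(β)\{ε} to FOLLOW(B); if β nullable, add FOLLOW(A).
FOLLOW(S) = {$, d}


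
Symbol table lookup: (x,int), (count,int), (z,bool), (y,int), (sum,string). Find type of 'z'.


Lookup 'z' → type bool


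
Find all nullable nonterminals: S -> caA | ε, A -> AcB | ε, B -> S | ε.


A nonterminal is nullable iff some alternative derives ε (directly, or every symbol in it is nullable)
Nullable: {A, B, S}


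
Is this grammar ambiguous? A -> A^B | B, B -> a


precedence layered via separate nonterminal B: deterministic
Unambiguous


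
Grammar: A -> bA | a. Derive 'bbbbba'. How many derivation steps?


Derivation: A => bA => bbA => bbbA => bbbbA => bbbbbA => bbbbba
Steps: 6


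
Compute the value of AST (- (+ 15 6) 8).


Evaluate inner: (+ 15 6) = 21
Evaluate root: (- 21 8) = 13
Result: 13


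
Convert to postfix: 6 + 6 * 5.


* has higher precedence, evaluate 6*5 first
Postfix: 6 6 5 * +


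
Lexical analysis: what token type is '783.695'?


Pattern: digits with a decimal point
Type: FLOAT_LITERAL


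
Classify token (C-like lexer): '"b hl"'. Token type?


Pattern: double-quoted sequence
Type: STRING_LITERAL


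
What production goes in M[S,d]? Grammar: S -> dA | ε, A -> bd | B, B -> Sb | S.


For [S, d]: 'd' ∈ FIRST(dA)
Entry: S -> dA


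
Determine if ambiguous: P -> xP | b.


right-linear, alternatives start with distinct terminals 'x' vs 'b': unique leftmost derivation
Unambiguous


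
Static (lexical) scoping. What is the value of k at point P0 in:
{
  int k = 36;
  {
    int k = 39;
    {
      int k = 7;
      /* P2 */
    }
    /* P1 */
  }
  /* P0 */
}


k declared in the same block as P0
k = 36


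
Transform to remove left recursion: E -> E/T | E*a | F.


Left-recursive alternatives: E/T, E*a; non-recursive: F
Introduce E': E -> FE', E' -> /TE' | *aE' | ε


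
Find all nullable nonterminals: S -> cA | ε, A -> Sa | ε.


A nonterminal is nullable iff some alternative derives ε (directly, or every symbol in it is nullable)
Nullable: {A, S}


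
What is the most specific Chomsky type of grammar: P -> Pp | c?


Left-linear: every RHS is a terminal or one nonterminal followed by a terminal
Classification: Type 3 (Regular)


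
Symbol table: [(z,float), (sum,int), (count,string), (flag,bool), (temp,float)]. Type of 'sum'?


Lookup 'sum' → type int


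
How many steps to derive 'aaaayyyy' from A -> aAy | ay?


Derivation: A => aAy => aaAyy => aaaAyyy => aaaayyyy
Steps: 4


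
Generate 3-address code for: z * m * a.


Break into single-operator statements:
t1 = z * m
t2 = t1 * a


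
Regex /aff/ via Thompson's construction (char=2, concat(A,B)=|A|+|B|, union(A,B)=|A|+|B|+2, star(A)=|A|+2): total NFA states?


Syntax tree has 3 char leaf(s), 0 union(s), 0 star(s)
chars contribute 3×2 = 6; each union adds +2; each star adds +2
Total: 6 + 0 + 0 = 6 states


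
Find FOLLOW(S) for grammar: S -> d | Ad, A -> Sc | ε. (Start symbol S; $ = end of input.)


$ ∈ FOLLOW(S). For each A -> αBβ: add FIRST(β)\{ε} to FOLLOW(B); if β nullable, add FOLLOW(A).
FOLLOW(S) = {$, c}


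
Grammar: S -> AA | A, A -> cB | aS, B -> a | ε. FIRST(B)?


Per alternative of B: FIRST(a) = {a}; FIRST(ε) = {ε}
FIRST(B) = {a, ε}


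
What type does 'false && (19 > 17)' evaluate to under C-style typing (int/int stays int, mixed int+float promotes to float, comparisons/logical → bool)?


Operand types: bool && bool
Rule: logical operators take bool operands and yield bool
Result type: bool


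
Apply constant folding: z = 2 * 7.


2 * 7 = 14 at compile time
Optimized: z = 14


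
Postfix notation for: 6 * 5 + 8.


Left to right (same or higher precedence on left)
Postfix: 6 5 * 8 +


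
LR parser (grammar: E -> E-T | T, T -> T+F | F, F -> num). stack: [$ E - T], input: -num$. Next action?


handle 'E-T' on top; lookahead ∈ FOLLOW(E) = {-, $}
Action: reduce (E -> E-T)


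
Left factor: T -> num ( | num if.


Common prefix: 'num'
Factored: T -> num T', T' -> ( | if


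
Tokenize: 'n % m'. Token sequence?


Scan left to right, longest-match per lexeme
Tokens: ID(n), OP(%), ID(m)


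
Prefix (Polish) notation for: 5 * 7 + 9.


left-to-right (same/higher precedence on left): tree is (+ (* 5 7) 9)
Prefix: + * 5 7 9


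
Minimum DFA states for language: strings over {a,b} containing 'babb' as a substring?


KMP-style automaton: 4 progress states + 1 absorbing accept = 5
Minimal DFA: 5 states


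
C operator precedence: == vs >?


'>' is relational (level 7); '==' is equality (level 6)
Higher level binds tighter
'>' has higher precedence than '=='


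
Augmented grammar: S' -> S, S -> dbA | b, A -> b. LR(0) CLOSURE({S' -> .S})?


Start: S' -> .S
For each item with dot before a nonterminal B, add B -> .γ for every B-production
Closure: [S' -> .S, S -> .dbA, S -> .b]


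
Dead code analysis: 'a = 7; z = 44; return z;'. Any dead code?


a is assigned but never read
Dead: 'a = 7'


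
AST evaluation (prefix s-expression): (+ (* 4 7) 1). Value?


Evaluate inner: (* 4 7) = 28
Evaluate root: (+ 28 1) = 29
Result: 29


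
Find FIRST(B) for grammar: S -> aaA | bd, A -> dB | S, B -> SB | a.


Per alternative of B: FIRST(SB) = {a, b}; FIRST(a) = {a}
FIRST(B) = {a, b}


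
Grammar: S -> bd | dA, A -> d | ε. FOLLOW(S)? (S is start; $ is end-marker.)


$ ∈ FOLLOW(S). For each A -> αBβ: add FIRST(β)\{ε} to FOLLOW(B); if β nullable, add FOLLOW(A).
FOLLOW(S) = {$}


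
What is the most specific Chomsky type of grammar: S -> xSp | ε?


Single nonterminal LHS, but x^n p^n is not regular
Classification: Type 2 (Context-Free)


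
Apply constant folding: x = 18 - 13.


18 - 13 = 5 at compile time
Optimized: x = 5


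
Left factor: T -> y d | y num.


Common prefix: 'y'
Factored: T -> y T', T' -> d | num


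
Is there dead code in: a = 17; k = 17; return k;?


a is assigned but never read
Dead: 'a = 17'


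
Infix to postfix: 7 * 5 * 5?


Left to right (same or higher precedence on left)
Postfix: 7 5 * 5 *


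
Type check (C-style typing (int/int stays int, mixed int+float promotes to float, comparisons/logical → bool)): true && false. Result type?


Operand types: bool && bool
Rule: logical operators take bool operands and yield bool
Result type: bool


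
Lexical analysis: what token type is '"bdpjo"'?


Pattern: double-quoted sequence
Type: STRING_LITERAL


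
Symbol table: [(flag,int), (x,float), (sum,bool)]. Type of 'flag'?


Lookup 'flag' → type int


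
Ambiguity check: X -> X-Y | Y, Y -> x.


precedence layered via separate nonterminal Y: deterministic
Unambiguous


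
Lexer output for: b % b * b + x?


Scan left to right, longest-match per lexeme
Tokens: ID(b), OP(%), ID(b), OP(*), ID(b), OP(+), ID(x)


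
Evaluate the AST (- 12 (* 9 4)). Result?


Evaluate inner: (* 9 4) = 36
Evaluate root: (- 12 36) = -24
Result: -24


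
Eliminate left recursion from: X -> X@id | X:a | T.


Left-recursive alternatives: X@id, X:a; non-recursive: T
Introduce X': X -> TX', X' -> @idX' | :aX' | ε


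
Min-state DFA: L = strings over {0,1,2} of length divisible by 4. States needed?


Track length mod 4: states 0..3, accept at 0
Minimal DFA: 4 states


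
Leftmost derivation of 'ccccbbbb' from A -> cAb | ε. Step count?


Derivation: A => cAb => ccAbb => cccAbbb => ccccAbbbb => ccccbbbb
Steps: 5


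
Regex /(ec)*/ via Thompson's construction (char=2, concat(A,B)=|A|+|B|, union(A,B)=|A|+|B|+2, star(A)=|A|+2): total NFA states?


Syntax tree has 2 char leaf(s), 0 union(s), 1 star(s)
chars contribute 2×2 = 4; each union adds +2; each star adds +2
Total: 4 + 0 + 2 = 6 states


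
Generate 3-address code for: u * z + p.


Break into single-operator statements:
t1 = u * z
t2 = t1 + p


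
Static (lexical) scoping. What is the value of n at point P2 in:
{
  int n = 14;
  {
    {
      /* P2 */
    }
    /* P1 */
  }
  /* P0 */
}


P2's block does not declare n; resolves to the enclosing declaration at depth 0
n = 14


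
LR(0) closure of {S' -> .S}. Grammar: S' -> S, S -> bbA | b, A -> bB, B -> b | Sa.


Start: S' -> .S
For each item with dot before a nonterminal B, add B -> .γ for every B-production
Closure: [S' -> .S, S -> .bbA, S -> .b]


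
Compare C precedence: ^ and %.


'%' is multiplicative (level 10); '^' is bitwise XOR (level 4)
Higher level binds tighter
'%' has higher precedence than '^'


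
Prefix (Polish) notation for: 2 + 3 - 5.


left-to-right (same/higher precedence on left): tree is (- (+ 2 3) 5)
Prefix: - + 2 3 5


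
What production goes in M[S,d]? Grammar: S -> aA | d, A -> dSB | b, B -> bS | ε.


For [S, d]: 'd' ∈ FIRST(d)
Entry: S -> d


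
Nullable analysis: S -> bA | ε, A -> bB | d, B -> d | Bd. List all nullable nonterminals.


A nonterminal is nullable iff some alternative derives ε (directly, or every symbol in it is nullable)
Nullable: {S}


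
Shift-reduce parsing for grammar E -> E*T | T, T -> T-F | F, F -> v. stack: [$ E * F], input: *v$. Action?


'F' (not preceded by T-) is the handle for T -> F
Action: reduce (T -> F)


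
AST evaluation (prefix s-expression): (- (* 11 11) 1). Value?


Evaluate inner: (* 11 11) = 121
Evaluate root: (- 121 1) = 120
Result: 120


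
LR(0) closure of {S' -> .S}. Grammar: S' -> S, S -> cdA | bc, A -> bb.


Start: S' -> .S
For each item with dot before a nonterminal B, add B -> .γ for every B-production
Closure: [S' -> .S, S -> .cdA, S -> .bc]


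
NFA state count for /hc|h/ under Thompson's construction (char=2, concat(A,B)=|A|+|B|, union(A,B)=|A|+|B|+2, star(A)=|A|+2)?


Syntax tree has 3 char leaf(s), 1 union(s), 0 star(s)
chars contribute 3×2 = 6; each union adds +2; each star adds +2
Total: 6 + 2 + 0 = 8 states


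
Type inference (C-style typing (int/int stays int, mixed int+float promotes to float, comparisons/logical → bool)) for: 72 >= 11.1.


Operand types: int >= float
Rule: comparison yields bool
Result type: bool


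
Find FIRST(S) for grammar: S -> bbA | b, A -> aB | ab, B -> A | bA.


Per alternative of S: FIRST(bbA) = {b}; FIRST(b) = {b}
FIRST(S) = {b}


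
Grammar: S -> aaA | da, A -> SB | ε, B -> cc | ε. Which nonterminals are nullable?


A nonterminal is nullable iff some alternative derives ε (directly, or every symbol in it is nullable)
Nullable: {A, B}


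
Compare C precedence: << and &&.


'<<' is shift (level 8); '&&' is logical AND (level 2)
Higher level binds tighter
'<<' has higher precedence than '&&'


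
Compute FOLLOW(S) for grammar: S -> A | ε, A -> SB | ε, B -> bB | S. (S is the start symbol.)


$ ∈ FOLLOW(S). For each A -> αBβ: add FIRST(β)\{ε} to FOLLOW(B); if β nullable, add FOLLOW(A).
FOLLOW(S) = {$, b}


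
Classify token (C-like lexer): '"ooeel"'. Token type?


Pattern: double-quoted sequence
Type: STRING_LITERAL


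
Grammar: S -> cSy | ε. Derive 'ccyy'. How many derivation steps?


Derivation: S => cSy => ccSyy => ccyy
Steps: 3


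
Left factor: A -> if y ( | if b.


Common prefix: 'if'
Factored: A -> if A', A' -> y ( | b


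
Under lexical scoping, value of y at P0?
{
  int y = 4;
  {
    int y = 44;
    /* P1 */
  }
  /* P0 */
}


y declared in the same block as P0
y = 4


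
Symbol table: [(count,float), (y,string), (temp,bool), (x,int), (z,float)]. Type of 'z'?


Lookup 'z' → type float


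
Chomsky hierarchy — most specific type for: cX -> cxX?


LHS has context (more than one symbol) and |LHS| ≤ |RHS|
Classification: Type 1 (Context-Sensitive)


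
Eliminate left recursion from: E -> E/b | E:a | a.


Left-recursive alternatives: E/b, E:a; non-recursive: a
Introduce E': E -> aE', E' -> /bE' | :aE' | ε


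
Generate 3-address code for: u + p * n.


Break into single-operator statements:
t1 = p * n
t2 = u + t1


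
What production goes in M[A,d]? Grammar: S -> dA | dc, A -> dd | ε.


For [A, d]: 'd' ∈ FIRST(dd)
Entry: A -> dd


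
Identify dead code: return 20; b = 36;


statement follows a return and is unreachable
Dead: 'b = 36'


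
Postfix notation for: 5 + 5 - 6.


Left to right (same or higher precedence on left)
Postfix: 5 5 + 6 -


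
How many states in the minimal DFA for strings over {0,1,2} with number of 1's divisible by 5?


Track (count of 1) mod 5: states 0..4, accept at 0
Minimal DFA: 5 states


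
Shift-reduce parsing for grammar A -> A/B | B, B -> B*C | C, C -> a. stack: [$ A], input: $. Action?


start symbol A on stack, input exhausted
Action: accept


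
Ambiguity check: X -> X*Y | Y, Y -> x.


precedence layered via separate nonterminal Y: deterministic
Unambiguous


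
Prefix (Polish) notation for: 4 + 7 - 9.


left-to-right (same/higher precedence on left): tree is (- (+ 4 7) 9)
Prefix: - + 4 7 9


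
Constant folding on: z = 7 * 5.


7 * 5 = 35 at compile time
Optimized: z = 35


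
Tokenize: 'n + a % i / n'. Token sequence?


Scan left to right, longest-match per lexeme
Tokens: ID(n), OP(+), ID(a), OP(%), ID(i), OP(/), ID(n)


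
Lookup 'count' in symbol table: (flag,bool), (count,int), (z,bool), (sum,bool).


Lookup 'count' → type int


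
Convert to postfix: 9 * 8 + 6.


Left to right (same or higher precedence on left)
Postfix: 9 8 * 6 +


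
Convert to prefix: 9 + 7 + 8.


left-to-right (same/higher precedence on left): tree is (+ (+ 9 7) 8)
Prefix: + + 9 7 8


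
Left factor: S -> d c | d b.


Common prefix: 'd'
Factored: S -> d S', S' -> c | b


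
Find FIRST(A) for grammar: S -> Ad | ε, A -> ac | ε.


Per alternative of A: FIRST(ac) = {a}; FIRST(ε) = {ε}
FIRST(A) = {a, ε}


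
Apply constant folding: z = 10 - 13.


10 - 13 = -3 at compile time
Optimized: z = -3


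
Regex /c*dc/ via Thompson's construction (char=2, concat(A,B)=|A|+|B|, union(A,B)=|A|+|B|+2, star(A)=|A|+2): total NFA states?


Syntax tree has 3 char leaf(s), 0 union(s), 1 star(s)
chars contribute 3×2 = 6; each union adds +2; each star adds +2
Total: 6 + 0 + 2 = 8 states


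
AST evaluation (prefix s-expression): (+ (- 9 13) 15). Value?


Evaluate inner: (- 9 13) = -4
Evaluate root: (+ -4 15) = 11
Result: 11


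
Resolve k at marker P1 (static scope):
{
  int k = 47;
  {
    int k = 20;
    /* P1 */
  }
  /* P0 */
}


k declared in the same block as P1
k = 20


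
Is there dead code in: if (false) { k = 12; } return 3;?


condition is constant false, so the whole block is unreachable
Dead: 'if (false) { k = 12; }'


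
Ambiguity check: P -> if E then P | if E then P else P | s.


dangling else: 'if E then if E then s else s' parses two ways
Ambiguous


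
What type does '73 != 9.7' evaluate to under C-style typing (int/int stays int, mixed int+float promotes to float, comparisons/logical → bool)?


Operand types: int != float
Rule: comparison yields bool
Result type: bool


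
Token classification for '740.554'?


Pattern: digits with a decimal point
Type: FLOAT_LITERAL


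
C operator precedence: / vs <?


'/' is multiplicative (level 10); '<' is relational (level 7)
Higher level binds tighter
'/' has higher precedence than '<'


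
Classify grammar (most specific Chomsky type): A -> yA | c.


Right-linear: every RHS is a terminal or a terminal followed by one nonterminal
Classification: Type 3 (Regular)


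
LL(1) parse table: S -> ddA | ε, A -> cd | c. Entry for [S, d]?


For [S, d]: 'd' ∈ FIRST(ddA)
Entry: S -> ddA


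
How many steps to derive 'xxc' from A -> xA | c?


Derivation: A => xA => xxA => xxc
Steps: 3


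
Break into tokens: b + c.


Scan left to right, longest-match per lexeme
Tokens: ID(b), OP(+), ID(c)


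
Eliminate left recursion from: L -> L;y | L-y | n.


Left-recursive alternatives: L;y, L-y; non-recursive: n
Introduce L': L -> nL', L' -> ;yL' | -yL' | ε


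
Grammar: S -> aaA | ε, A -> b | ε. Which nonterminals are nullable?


A nonterminal is nullable iff some alternative derives ε (directly, or every symbol in it is nullable)
Nullable: {A, S}


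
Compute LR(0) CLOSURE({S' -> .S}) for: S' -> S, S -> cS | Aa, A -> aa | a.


Start: S' -> .S
For each item with dot before a nonterminal B, add B -> .γ for every B-production
Closure: [S' -> .S, S -> .cS, S -> .Aa, A -> .aa, A -> .a]


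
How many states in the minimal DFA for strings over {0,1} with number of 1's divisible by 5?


Track (count of 1) mod 5: states 0..4, accept at 0
Minimal DFA: 5 states


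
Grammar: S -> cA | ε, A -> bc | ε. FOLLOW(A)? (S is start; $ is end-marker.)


$ ∈ FOLLOW(S). For each A -> αBβ: add FIRST(β)\{ε} to FOLLOW(B); if β nullable, add FOLLOW(A).
FOLLOW(A) = {$}


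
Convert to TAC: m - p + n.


Break into single-operator statements:
t1 = m - p
t2 = t1 + n


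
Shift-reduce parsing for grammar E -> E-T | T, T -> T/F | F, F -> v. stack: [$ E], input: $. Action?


start symbol E on stack, input exhausted
Action: accept


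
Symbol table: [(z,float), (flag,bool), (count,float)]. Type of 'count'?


Lookup 'count' → type float


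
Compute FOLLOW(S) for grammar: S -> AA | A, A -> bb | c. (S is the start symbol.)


$ ∈ FOLLOW(S). For each A -> αBβ: add FIRST(β)\{ε} to FOLLOW(B); if β nullable, add FOLLOW(A).
FOLLOW(S) = {$}


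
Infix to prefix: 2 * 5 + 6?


left-to-right (same/higher precedence on left): tree is (+ (* 2 5) 6)
Prefix: + * 2 5 6


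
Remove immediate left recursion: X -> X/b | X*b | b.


Left-recursive alternatives: X/b, X*b; non-recursive: b
Introduce X': X -> bX', X' -> /bX' | *bX' | ε


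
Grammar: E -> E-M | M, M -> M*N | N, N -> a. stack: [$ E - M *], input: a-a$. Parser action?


no handle; shift 'a'
Action: shift


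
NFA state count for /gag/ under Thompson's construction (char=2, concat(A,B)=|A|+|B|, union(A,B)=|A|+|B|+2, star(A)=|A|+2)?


Syntax tree has 3 char leaf(s), 0 union(s), 0 star(s)
chars contribute 3×2 = 6; each union adds +2; each star adds +2
Total: 6 + 0 + 0 = 6 states


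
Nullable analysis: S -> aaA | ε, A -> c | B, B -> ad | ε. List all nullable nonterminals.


A nonterminal is nullable iff some alternative derives ε (directly, or every symbol in it is nullable)
Nullable: {A, B, S}


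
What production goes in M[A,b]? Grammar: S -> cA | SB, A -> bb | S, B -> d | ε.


For [A, b]: 'b' ∈ FIRST(bb)
Entry: A -> bb


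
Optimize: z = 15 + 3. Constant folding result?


15 + 3 = 18 at compile time
Optimized: z = 18


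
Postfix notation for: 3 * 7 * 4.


Left to right (same or higher precedence on left)
Postfix: 3 7 * 4 *


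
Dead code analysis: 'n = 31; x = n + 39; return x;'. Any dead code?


n is read by x's definition; x is returned
No dead code


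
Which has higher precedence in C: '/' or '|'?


'/' is multiplicative (level 10); '|' is bitwise OR (level 3)
Higher level binds tighter
'/' has higher precedence than '|'


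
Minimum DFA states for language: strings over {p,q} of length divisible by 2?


Track length mod 2: states 0..1, accept at 0
Minimal DFA: 2 states


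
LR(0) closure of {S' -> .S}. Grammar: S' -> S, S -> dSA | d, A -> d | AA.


Start: S' -> .S
For each item with dot before a nonterminal B, add B -> .γ for every B-production
Closure: [S' -> .S, S -> .dSA, S -> .d]


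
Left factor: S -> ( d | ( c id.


Common prefix: '('
Factored: S -> ( S', S' -> d | c id


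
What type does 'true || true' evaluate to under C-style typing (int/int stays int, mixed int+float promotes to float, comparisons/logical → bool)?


Operand types: bool || bool
Rule: logical operators take bool operands and yield bool
Result type: bool


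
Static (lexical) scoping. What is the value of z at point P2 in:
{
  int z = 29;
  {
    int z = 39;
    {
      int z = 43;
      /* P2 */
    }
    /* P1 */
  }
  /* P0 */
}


z declared in the same block as P2
z = 43


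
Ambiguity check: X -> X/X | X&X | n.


'n/n&n' has two parse trees (no precedence encoded between / and &)
Ambiguous


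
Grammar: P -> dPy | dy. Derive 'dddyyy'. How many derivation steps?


Derivation: P => dPy => ddPyy => dddyyy
Steps: 3


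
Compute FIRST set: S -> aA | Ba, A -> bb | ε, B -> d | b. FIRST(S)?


Per alternative of S: FIRST(aA) = {a}; FIRST(Ba) = {b, d}
FIRST(S) = {a, b, d}


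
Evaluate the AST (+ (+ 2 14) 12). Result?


Evaluate inner: (+ 2 14) = 16
Evaluate root: (+ 16 12) = 28
Result: 28


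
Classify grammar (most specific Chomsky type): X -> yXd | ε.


Single nonterminal LHS, but y^n d^n is not regular
Classification: Type 2 (Context-Free)


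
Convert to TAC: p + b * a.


Break into single-operator statements:
t1 = b * a
t2 = p + t1


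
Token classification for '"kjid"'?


Pattern: double-quoted sequence
Type: STRING_LITERAL


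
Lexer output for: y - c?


Scan left to right, longest-match per lexeme
Tokens: ID(y), OP(-), ID(c)


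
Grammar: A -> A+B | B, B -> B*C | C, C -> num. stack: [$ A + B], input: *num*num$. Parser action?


'*' can extend B; shift to build B -> B*C
Action: shift


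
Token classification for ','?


Pattern: delimiter/punctuation
Type: PUNCTUATION


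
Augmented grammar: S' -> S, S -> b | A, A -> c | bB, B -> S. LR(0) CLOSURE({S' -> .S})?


Start: S' -> .S
For each item with dot before a nonterminal B, add B -> .γ for every B-production
Closure: [S' -> .S, S -> .b, S -> .A, A -> .c, A -> .bB]


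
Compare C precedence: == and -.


'-' is additive (level 9); '==' is equality (level 6)
Higher level binds tighter
'-' has higher precedence than '=='


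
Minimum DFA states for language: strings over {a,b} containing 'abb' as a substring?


KMP-style automaton: 3 progress states + 1 absorbing accept = 4
Minimal DFA: 4 states


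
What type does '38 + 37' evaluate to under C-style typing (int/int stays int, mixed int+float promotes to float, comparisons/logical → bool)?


Operand types: int + int
Rule: mixed int/float promotes to float; int/int stays int
Result type: int


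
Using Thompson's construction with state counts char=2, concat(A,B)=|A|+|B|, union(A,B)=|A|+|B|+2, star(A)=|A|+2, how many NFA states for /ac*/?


Syntax tree has 2 char leaf(s), 0 union(s), 1 star(s)
chars contribute 2×2 = 4; each union adds +2; each star adds +2
Total: 4 + 0 + 2 = 6 states


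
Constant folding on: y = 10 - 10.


10 - 10 = 0 at compile time
Optimized: y = 0


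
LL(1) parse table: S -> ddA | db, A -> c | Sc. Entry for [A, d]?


For [A, d]: 'd' ∈ FIRST(Sc)
Entry: A -> Sc


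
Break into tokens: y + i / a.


Scan left to right, longest-match per lexeme
Tokens: ID(y), OP(+), ID(i), OP(/), ID(a)


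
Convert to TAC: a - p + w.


Break into single-operator statements:
t1 = a - p
t2 = t1 + w


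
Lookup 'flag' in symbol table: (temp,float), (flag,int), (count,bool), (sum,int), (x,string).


Lookup 'flag' → type int


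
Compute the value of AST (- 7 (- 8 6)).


Evaluate inner: (- 8 6) = 2
Evaluate root: (- 7 2) = 5
Result: 5


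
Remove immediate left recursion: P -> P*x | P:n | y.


Left-recursive alternatives: P*x, P:n; non-recursive: y
Introduce P': P -> yP', P' -> *xP' | :nP' | ε


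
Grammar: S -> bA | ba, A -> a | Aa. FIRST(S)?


Per alternative of S: FIRST(bA) = {b}; FIRST(ba) = {b}
FIRST(S) = {b}


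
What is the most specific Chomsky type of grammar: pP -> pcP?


LHS has context (more than one symbol) and |LHS| ≤ |RHS|
Classification: Type 1 (Context-Sensitive)


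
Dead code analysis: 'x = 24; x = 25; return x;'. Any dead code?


first assignment to x is overwritten before any read
Dead: 'x = 24'
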